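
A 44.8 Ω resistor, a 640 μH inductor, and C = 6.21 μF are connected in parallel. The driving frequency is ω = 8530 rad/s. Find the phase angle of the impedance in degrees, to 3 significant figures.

80.3°

X_L = ωL = 5.46 Ω
X_C = 1/(ωC) = 18.9 Ω
Parallel: admittances add. Y = 1/R + 1/(jωL) + jωC
Y = (0.0223 − j0.130) S
|Y| = 0.132 S → |Z| = 1/|Y| = 7.57 Ω, ∠Z = −∠Y = 80.3°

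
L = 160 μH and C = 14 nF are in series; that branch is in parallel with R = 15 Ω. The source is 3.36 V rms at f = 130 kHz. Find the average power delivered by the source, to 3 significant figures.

753 mW

ω = 2πf = 816800 rad/s
X_L = ωL = 131 Ω
X_C = 1/(ωC) = 87.4 Ω
Branch 1: Z₁ = R = 15.0 Ω
Branch 2 (series LC): Z₂ = j(X_L − X_C) = j43.2 Ω
Parallel: Z = Z₁Z₂/(Z₁+Z₂), |Z| = 14.2 Ω, ∠Z = 19.1°
I = V/|Z| = 237 mA
P = VI cos φ = 3.36 × 0.237 × cos(19.1°) = 753 mW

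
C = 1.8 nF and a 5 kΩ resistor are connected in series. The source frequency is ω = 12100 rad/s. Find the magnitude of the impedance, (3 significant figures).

46200 Ω

X_C = 1/(ωC) = 45900 Ω
Z = 5000 − j45900 Ω
|Z| = √(5000² + 45900²) = 46200 Ω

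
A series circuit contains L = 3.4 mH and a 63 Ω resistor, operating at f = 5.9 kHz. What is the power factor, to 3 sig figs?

ω = 2πf = 37070 rad/s
X_L = ωL = 126 Ω
Z = 63.0 + j126 Ω
|Z| = √(63.0² + 126²) = 141 Ω
∠Z = arctan(126/63.0) = 63.4°
cos φ = cos(63.4°) = 0.447

0.447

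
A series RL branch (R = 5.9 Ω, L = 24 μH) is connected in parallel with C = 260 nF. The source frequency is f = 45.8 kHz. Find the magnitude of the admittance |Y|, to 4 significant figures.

72.06 mS

ω = 2πf = 287800 rad/s
X_L = ωL = 6.906 Ω
X_C = 1/(ωC) = 13.37 Ω
Branch 1 (R+jX_L): Z₁ = 5.900 + j6.906 Ω, |Z₁| = 9.083 Ω
Branch 2 (−jX_C): Z₂ = −j13.37 Ω
Parallel: Z = Z₁Z₂/(Z₁+Z₂), |Z| = 13.88 Ω, ∠Z = 7.083°
|Y| = 1/|Z| = 72.06 mS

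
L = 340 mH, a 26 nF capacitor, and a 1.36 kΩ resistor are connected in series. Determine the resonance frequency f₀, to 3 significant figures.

ω₀ = 1/√(LC) = 1/√(0.34 × 2.6e-08) = 10640 rad/s
f₀ = ω₀/(2π) = 1.69 kHz

1.69 kHz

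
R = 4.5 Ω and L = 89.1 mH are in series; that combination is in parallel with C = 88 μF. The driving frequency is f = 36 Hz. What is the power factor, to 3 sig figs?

0.360

ω = 2πf = 226.2 rad/s
X_L = ωL = 20.2 Ω
X_C = 1/(ωC) = 50.2 Ω
Branch 1 (R+jX_L): Z₁ = 4.50 + j20.2 Ω, |Z₁| = 20.7 Ω
Branch 2 (−jX_C): Z₂ = −j50.2 Ω
Parallel: Z = Z₁Z₂/(Z₁+Z₂), |Z| = 34.1 Ω, ∠Z = 68.9°
cos φ = cos(68.9°) = 0.360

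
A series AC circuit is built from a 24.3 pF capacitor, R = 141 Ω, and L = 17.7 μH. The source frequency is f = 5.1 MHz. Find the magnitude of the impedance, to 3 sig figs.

731 Ω

ω = 2πf = 3.204e+07 rad/s
X_L = ωL = 567 Ω
X_C = 1/(ωC) = 1280 Ω
Net reactance X = X_L − X_C = -717 Ω
Z = 141 − j717 Ω
|Z| = √(141² + 717²) = 731 Ω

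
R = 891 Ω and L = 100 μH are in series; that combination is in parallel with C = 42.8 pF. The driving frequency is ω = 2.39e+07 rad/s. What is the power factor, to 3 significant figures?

X_L = ωL = 2390 Ω
X_C = 1/(ωC) = 978 Ω
Branch 1 (R+jX_L): Z₁ = 891 + j2390 Ω, |Z₁| = 2550 Ω
Branch 2 (−jX_C): Z₂ = −j978 Ω
Parallel: Z = Z₁Z₂/(Z₁+Z₂), |Z| = 1490 Ω, ∠Z = -78.2°
cos φ = cos(-78.2°) = 0.204

0.204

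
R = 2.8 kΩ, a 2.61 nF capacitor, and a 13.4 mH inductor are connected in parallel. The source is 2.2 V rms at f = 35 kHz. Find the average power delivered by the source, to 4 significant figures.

ω = 2πf = 219900 rad/s
X_L = ωL = 2947 Ω
X_C = 1/(ωC) = 1742 Ω
Parallel: admittances add. Y = 1/R + 1/(jωL) + jωC
Y = (0.0003571 + j0.0002346) S
|Y| = 0.0004273 S → |Z| = 1/|Y| = 2340 Ω, ∠Z = −∠Y = -33.30°
I = V/|Z| = 940.1 μA
P = VI cos φ = 2.2 × 0.0009401 × cos(-33.30°) = 1.729 mW

1.729 mW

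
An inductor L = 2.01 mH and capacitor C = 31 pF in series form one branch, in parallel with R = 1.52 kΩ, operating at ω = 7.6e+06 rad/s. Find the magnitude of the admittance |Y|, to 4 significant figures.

664.1 μS

X_L = ωL = 15280 Ω
X_C = 1/(ωC) = 4244 Ω
Branch 1: Z₁ = R = 1520 Ω
Branch 2 (series LC): Z₂ = j(X_L − X_C) = j11030 Ω
Parallel: Z = Z₁Z₂/(Z₁+Z₂), |Z| = 1506 Ω, ∠Z = 7.845°
|Y| = 1/|Z| = 664.1 μS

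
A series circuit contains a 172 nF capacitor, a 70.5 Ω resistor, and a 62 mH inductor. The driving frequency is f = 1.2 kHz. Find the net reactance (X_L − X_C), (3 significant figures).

ω = 2πf = 7540 rad/s
X_L = ωL = 467 Ω
X_C = 1/(ωC) = 771 Ω
X = 467 − 771 = -304 Ω

-304 Ω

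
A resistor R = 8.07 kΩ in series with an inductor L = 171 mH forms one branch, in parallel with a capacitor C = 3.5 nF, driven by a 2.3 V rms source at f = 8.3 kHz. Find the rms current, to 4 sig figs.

306.2 μA

ω = 2πf = 52150 rad/s
X_L = ωL = 8918 Ω
X_C = 1/(ωC) = 5479 Ω
Branch 1 (R+jX_L): Z₁ = 8070 + j8918 Ω, |Z₁| = 12030 Ω
Branch 2 (−jX_C): Z₂ = −j5479 Ω
Parallel: Z = Z₁Z₂/(Z₁+Z₂), |Z| = 7511 Ω, ∠Z = -65.22°
I = V/|Z| = 2.3/7511 = 306.2 μA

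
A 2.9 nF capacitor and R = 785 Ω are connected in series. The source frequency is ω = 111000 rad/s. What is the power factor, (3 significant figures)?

X_C = 1/(ωC) = 3110 Ω
Z = 785 − j3110 Ω
|Z| = √(785² + 3110²) = 3200 Ω
∠Z = arctan(-3110/785) = -75.8°
cos φ = cos(-75.8°) = 0.245

0.245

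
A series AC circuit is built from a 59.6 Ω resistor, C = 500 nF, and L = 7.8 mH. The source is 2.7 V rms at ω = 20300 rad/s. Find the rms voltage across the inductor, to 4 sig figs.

5.063 V

X_L = ωL = 158.3 Ω
X_C = 1/(ωC) = 98.52 Ω
Net reactance X = X_L − X_C = 59.82 Ω
Z = 59.60 + j59.82 Ω
|Z| = √(59.60² + 59.82²) = 84.44 Ω
I = V/|Z| = 31.97 mA
V_L = I·|Z_L| = 0.03197 × 158.3 = 5.063 V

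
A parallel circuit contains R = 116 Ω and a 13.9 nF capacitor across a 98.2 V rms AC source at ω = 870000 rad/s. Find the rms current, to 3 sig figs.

X_C = 1/(ωC) = 82.7 Ω
Parallel: admittances add. Y = 1/R + jωC
Y = (0.00862 + j0.0121) S
|Y| = 0.0149 S → |Z| = 1/|Y| = 67.3 Ω, ∠Z = −∠Y = -54.5°
I = V/|Z| = 98.2/67.3 = 1.46 A

1.46 A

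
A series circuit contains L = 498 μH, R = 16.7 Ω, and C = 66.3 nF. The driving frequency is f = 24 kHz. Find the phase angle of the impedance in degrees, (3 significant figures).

ω = 2πf = 150800 rad/s
X_L = ωL = 75.1 Ω
X_C = 1/(ωC) = 100 Ω
Net reactance X = X_L − X_C = -24.9 Ω
Z = 16.7 − j24.9 Ω
|Z| = √(16.7² + 24.9²) = 30.0 Ω
∠Z = arctan(-24.9/16.7) = -56.2°

-56.2°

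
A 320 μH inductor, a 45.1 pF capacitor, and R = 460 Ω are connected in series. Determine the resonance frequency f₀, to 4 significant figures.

ω₀ = 1/√(LC) = 1/√(0.00032 × 4.51e-11) = 8.324e+06 rad/s
f₀ = ω₀/(2π) = 1.325 MHz

1.325 MHz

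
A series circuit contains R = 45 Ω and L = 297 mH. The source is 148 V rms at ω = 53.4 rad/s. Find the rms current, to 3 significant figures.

X_L = ωL = 15.9 Ω
Z = 45.0 + j15.9 Ω
|Z| = √(45.0² + 15.9²) = 47.7 Ω
I = V/|Z| = 148/47.7 = 3.10 A

3.10 A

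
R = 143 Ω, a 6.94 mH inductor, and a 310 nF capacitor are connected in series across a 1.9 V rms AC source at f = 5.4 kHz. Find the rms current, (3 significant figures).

ω = 2πf = 33930 rad/s
X_L = ωL = 235 Ω
X_C = 1/(ωC) = 95.1 Ω
Net reactance X = X_L − X_C = 140 Ω
Z = 143 + j140 Ω
|Z| = √(143² + 140²) = 200 Ω
I = V/|Z| = 1.9/200 = 9.48 mA

9.48 mA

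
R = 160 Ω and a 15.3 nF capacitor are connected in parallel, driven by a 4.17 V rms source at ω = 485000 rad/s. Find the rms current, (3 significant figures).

40.5 mA

X_C = 1/(ωC) = 135 Ω
Parallel: admittances add. Y = 1/R + jωC
Y = (0.00625 + j0.00742) S
|Y| = 0.00970 S → |Z| = 1/|Y| = 103 Ω, ∠Z = −∠Y = -49.9°
I = V/|Z| = 4.17/103 = 40.5 mA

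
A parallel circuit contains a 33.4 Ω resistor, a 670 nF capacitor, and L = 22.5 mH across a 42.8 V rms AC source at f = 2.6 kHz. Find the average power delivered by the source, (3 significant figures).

ω = 2πf = 16340 rad/s
X_L = ωL = 368 Ω
X_C = 1/(ωC) = 91.4 Ω
Parallel: admittances add. Y = 1/R + 1/(jωL) + jωC
Y = (0.0299 + j0.00822) S
|Y| = 0.0310 S → |Z| = 1/|Y| = 32.2 Ω, ∠Z = −∠Y = -15.4°
I = V/|Z| = 1.33 A
P = VI cos φ = 42.8 × 1.33 × cos(-15.4°) = 54.8 W

54.8 W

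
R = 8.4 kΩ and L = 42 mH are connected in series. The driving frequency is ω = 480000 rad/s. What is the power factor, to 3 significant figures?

0.385

X_L = ωL = 20200 Ω
Z = 8400 + j20200 Ω
|Z| = √(8400² + 20200²) = 21800 Ω
∠Z = arctan(20200/8400) = 67.4°
cos φ = cos(67.4°) = 0.385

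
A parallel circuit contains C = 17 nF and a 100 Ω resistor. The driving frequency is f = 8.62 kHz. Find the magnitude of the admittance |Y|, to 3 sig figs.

10.0 mS

ω = 2πf = 54160 rad/s
X_C = 1/(ωC) = 1090 Ω
Parallel: admittances add. Y = 1/R + jωC
Y = (0.0100 + j0.000921) S
|Y| = 0.0100 S → |Z| = 1/|Y| = 99.6 Ω, ∠Z = −∠Y = -5.26°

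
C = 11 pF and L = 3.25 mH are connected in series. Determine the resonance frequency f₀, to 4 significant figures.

ω₀ = 1/√(LC) = 1/√(0.00325 × 1.1e-11) = 5.289e+06 rad/s
f₀ = ω₀/(2π) = 841.7 kHz

841.7 kHz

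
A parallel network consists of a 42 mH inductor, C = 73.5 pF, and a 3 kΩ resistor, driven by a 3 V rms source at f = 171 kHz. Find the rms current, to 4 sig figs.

1.014 mA

ω = 2πf = 1.074e+06 rad/s
X_L = ωL = 45130 Ω
X_C = 1/(ωC) = 12660 Ω
Parallel: admittances add. Y = 1/R + 1/(jωL) + jωC
Y = (0.0003333 + j5.681e-05) S
|Y| = 0.0003381 S → |Z| = 1/|Y| = 2957 Ω, ∠Z = −∠Y = -9.672°
I = V/|Z| = 3/2957 = 1.014 mA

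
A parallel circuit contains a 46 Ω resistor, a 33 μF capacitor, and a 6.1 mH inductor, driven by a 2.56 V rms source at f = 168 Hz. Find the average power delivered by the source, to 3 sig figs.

142 mW

ω = 2πf = 1056 rad/s
X_L = ωL = 6.44 Ω
X_C = 1/(ωC) = 28.7 Ω
Parallel: admittances add. Y = 1/R + 1/(jωL) + jωC
Y = (0.0217 − j0.120) S
|Y| = 0.122 S → |Z| = 1/|Y| = 8.17 Ω, ∠Z = −∠Y = 79.8°
I = V/|Z| = 313 mA
P = VI cos φ = 2.56 × 0.313 × cos(79.8°) = 142 mW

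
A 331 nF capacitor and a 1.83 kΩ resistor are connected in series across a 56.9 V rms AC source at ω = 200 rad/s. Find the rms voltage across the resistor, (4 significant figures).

X_C = 1/(ωC) = 15110 Ω
Z = 1830 − j15110 Ω
|Z| = √(1830² + 15110²) = 15220 Ω
I = V/|Z| = 3.739 mA
V_R = I·|Z_R| = 0.003739 × 1830 = 6.843 V

6.843 V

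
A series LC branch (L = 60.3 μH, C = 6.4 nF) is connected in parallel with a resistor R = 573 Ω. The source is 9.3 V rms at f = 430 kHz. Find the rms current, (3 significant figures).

90.0 mA

ω = 2πf = 2.702e+06 rad/s
X_L = ωL = 163 Ω
X_C = 1/(ωC) = 57.8 Ω
Branch 1: Z₁ = R = 573 Ω
Branch 2 (series LC): Z₂ = j(X_L − X_C) = j105 Ω
Parallel: Z = Z₁Z₂/(Z₁+Z₂), |Z| = 103 Ω, ∠Z = 79.6°
I = V/|Z| = 9.3/103 = 90.0 mA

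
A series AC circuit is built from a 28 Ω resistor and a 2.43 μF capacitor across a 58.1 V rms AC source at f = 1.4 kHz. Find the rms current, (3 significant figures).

ω = 2πf = 8796 rad/s
X_C = 1/(ωC) = 46.8 Ω
Z = 28.0 − j46.8 Ω
|Z| = √(28.0² + 46.8²) = 54.5 Ω
I = V/|Z| = 58.1/54.5 = 1.07 A

1.07 A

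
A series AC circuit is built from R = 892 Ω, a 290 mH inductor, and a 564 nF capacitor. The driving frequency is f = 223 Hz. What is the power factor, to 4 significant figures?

ω = 2πf = 1401 rad/s
X_L = ωL = 406.3 Ω
X_C = 1/(ωC) = 1265 Ω
Net reactance X = X_L − X_C = -859.1 Ω
Z = 892.0 − j859.1 Ω
|Z| = √(892.0² + 859.1²) = 1238 Ω
∠Z = arctan(-859.1/892.0) = -43.92°
cos φ = cos(-43.92°) = 0.7203

0.7203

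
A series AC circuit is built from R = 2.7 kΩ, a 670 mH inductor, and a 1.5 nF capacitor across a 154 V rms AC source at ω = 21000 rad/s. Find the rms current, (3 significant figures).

X_L = ωL = 14100 Ω
X_C = 1/(ωC) = 31700 Ω
Net reactance X = X_L − X_C = -17700 Ω
Z = 2700 − j17700 Ω
|Z| = √(2700² + 17700²) = 17900 Ω
I = V/|Z| = 154/17900 = 8.61 mA

8.61 mA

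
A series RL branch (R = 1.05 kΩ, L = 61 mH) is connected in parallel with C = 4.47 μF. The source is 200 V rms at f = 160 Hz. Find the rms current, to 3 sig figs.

ω = 2πf = 1005 rad/s
X_L = ωL = 61.3 Ω
X_C = 1/(ωC) = 223 Ω
Branch 1 (R+jX_L): Z₁ = 1050 + j61.3 Ω, |Z₁| = 1050 Ω
Branch 2 (−jX_C): Z₂ = −j223 Ω
Parallel: Z = Z₁Z₂/(Z₁+Z₂), |Z| = 220 Ω, ∠Z = -77.9°
I = V/|Z| = 200/220 = 908 mA

908 mA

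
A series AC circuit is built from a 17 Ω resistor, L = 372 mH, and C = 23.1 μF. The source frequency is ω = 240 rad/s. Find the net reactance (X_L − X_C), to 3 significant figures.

-91.1 Ω

X_L = ωL = 89.3 Ω
X_C = 1/(ωC) = 180 Ω
X = 89.3 − 180 = -91.1 Ω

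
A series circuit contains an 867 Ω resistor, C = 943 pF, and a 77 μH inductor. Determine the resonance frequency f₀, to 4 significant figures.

ω₀ = 1/√(LC) = 1/√(7.7e-05 × 9.43e-10) = 3.711e+06 rad/s
f₀ = ω₀/(2π) = 590.6 kHz

590.6 kHz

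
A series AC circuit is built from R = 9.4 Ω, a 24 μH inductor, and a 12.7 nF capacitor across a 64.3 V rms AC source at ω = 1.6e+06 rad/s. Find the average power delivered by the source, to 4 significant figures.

X_L = ωL = 38.40 Ω
X_C = 1/(ωC) = 49.21 Ω
Net reactance X = X_L − X_C = -10.81 Ω
Z = 9.400 − j10.81 Ω
|Z| = √(9.400² + 10.81²) = 14.33 Ω
∠Z = arctan(-10.81/9.400) = -49.00°
I = V/|Z| = 4.488 A
P = VI cos φ = 64.3 × 4.488 × cos(-49.00°) = 189.3 W

189.3 W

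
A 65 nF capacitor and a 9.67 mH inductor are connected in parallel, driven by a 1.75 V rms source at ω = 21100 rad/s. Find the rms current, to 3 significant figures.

6.18 mA

X_L = ωL = 204 Ω
X_C = 1/(ωC) = 729 Ω
Parallel: admittances add. Y = 1/(jωL) + jωC
Y = (0 − j0.00353) S
|Y| = 0.00353 S → |Z| = 1/|Y| = 283 Ω, ∠Z = −∠Y = 90.0°
I = V/|Z| = 1.75/283 = 6.18 mA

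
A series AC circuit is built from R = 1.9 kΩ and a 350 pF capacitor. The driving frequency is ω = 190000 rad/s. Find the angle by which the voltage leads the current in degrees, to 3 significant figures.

X_C = 1/(ωC) = 15000 Ω
Z = 1900 − j15000 Ω
|Z| = √(1900² + 15000²) = 15200 Ω
∠Z = arctan(-15000/1900) = -82.8°

-82.8°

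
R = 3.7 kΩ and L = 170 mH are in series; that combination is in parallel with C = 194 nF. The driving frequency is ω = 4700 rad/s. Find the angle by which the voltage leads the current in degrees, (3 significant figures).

X_L = ωL = 799 Ω
X_C = 1/(ωC) = 1100 Ω
Branch 1 (R+jX_L): Z₁ = 3700 + j799 Ω, |Z₁| = 3790 Ω
Branch 2 (−jX_C): Z₂ = −j1100 Ω
Parallel: Z = Z₁Z₂/(Z₁+Z₂), |Z| = 1120 Ω, ∠Z = -73.2°

-73.2°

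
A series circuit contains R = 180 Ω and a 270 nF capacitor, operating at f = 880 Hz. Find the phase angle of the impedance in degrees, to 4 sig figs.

ω = 2πf = 5529 rad/s
X_C = 1/(ωC) = 669.8 Ω
Z = 180.0 − j669.8 Ω
|Z| = √(180.0² + 669.8²) = 693.6 Ω
∠Z = arctan(-669.8/180.0) = -74.96°

-74.96°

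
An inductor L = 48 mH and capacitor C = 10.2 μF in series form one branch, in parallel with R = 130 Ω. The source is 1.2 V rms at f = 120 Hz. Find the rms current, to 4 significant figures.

ω = 2πf = 754.0 rad/s
X_L = ωL = 36.19 Ω
X_C = 1/(ωC) = 130.0 Ω
Branch 1: Z₁ = R = 130.0 Ω
Branch 2 (series LC): Z₂ = j(X_L − X_C) = −j93.84 Ω
Parallel: Z = Z₁Z₂/(Z₁+Z₂), |Z| = 76.09 Ω, ∠Z = -54.18°
I = V/|Z| = 1.2/76.09 = 15.77 mA

15.77 mA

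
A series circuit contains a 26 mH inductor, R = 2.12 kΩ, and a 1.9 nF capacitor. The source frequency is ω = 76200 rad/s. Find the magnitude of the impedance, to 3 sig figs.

5360 Ω

X_L = ωL = 1980 Ω
X_C = 1/(ωC) = 6910 Ω
Net reactance X = X_L − X_C = -4930 Ω
Z = 2120 − j4930 Ω
|Z| = √(2120² + 4930²) = 5360 Ω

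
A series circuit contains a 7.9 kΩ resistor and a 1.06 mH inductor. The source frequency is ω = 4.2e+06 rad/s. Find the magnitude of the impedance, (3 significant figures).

X_L = ωL = 4450 Ω
Z = 7900 + j4450 Ω
|Z| = √(7900² + 4450²) = 9070 Ω

9070 Ω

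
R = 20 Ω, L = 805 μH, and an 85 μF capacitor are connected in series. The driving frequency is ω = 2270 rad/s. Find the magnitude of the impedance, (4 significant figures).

X_L = ωL = 1.827 Ω
X_C = 1/(ωC) = 5.183 Ω
Net reactance X = X_L − X_C = -3.355 Ω
Z = 20.00 − j3.355 Ω
|Z| = √(20.00² + 3.355²) = 20.28 Ω

20.28 Ω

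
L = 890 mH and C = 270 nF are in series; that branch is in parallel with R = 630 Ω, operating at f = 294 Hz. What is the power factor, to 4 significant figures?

0.4971

ω = 2πf = 1847 rad/s
X_L = ωL = 1644 Ω
X_C = 1/(ωC) = 2005 Ω
Branch 1: Z₁ = R = 630.0 Ω
Branch 2 (series LC): Z₂ = j(X_L − X_C) = −j360.9 Ω
Parallel: Z = Z₁Z₂/(Z₁+Z₂), |Z| = 313.2 Ω, ∠Z = -60.19°
cos φ = cos(-60.19°) = 0.4971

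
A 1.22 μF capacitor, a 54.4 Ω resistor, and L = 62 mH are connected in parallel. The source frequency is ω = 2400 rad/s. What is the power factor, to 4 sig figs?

0.9794

X_L = ωL = 148.8 Ω
X_C = 1/(ωC) = 341.5 Ω
Parallel: admittances add. Y = 1/R + 1/(jωL) + jωC
Y = (0.01838 − j0.003792) S
|Y| = 0.01877 S → |Z| = 1/|Y| = 53.28 Ω, ∠Z = −∠Y = 11.66°
cos φ = cos(11.66°) = 0.9794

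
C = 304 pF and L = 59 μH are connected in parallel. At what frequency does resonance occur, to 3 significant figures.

1.19 MHz

ω₀ = 1/√(LC) = 1/√(5.9e-05 × 3.04e-10) = 7.467e+06 rad/s
f₀ = ω₀/(2π) = 1.19 MHz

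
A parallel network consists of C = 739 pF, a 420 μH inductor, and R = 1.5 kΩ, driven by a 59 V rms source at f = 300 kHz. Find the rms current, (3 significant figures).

ω = 2πf = 1.885e+06 rad/s
X_L = ωL = 792 Ω
X_C = 1/(ωC) = 718 Ω
Parallel: admittances add. Y = 1/R + 1/(jωL) + jωC
Y = (0.000667 + j0.000130) S
|Y| = 0.000679 S → |Z| = 1/|Y| = 1470 Ω, ∠Z = −∠Y = -11.0°
I = V/|Z| = 59/1470 = 40.1 mA

40.1 mA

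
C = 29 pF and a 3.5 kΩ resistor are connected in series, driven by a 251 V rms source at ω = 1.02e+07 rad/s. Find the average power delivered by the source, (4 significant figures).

X_C = 1/(ωC) = 3381 Ω
Z = 3500 − j3381 Ω
|Z| = √(3500² + 3381²) = 4866 Ω
∠Z = arctan(-3381/3500) = -44.01°
I = V/|Z| = 51.58 mA
P = VI cos φ = 251 × 0.05158 × cos(-44.01°) = 9.312 W

9.312 W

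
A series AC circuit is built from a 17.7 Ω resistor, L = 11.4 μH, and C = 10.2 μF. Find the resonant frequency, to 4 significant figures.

ω₀ = 1/√(LC) = 1/√(1.14e-05 × 1.02e-05) = 92740 rad/s
f₀ = ω₀/(2π) = 14.76 kHz

14.76 kHz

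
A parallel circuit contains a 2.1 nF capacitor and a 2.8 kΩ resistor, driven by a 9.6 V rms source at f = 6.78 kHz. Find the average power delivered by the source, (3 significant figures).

ω = 2πf = 42600 rad/s
X_C = 1/(ωC) = 11200 Ω
Parallel: admittances add. Y = 1/R + jωC
Y = (0.000357 + j8.95e-05) S
|Y| = 0.000368 S → |Z| = 1/|Y| = 2720 Ω, ∠Z = −∠Y = -14.1°
I = V/|Z| = 3.53 mA
P = VI cos φ = 9.6 × 0.00353 × cos(-14.1°) = 32.9 mW

32.9 mW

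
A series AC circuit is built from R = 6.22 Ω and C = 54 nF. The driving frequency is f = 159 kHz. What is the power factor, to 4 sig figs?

0.3181

ω = 2πf = 999000 rad/s
X_C = 1/(ωC) = 18.54 Ω
Z = 6.220 − j18.54 Ω
|Z| = √(6.220² + 18.54²) = 19.55 Ω
∠Z = arctan(-18.54/6.220) = -71.45°
cos φ = cos(-71.45°) = 0.3181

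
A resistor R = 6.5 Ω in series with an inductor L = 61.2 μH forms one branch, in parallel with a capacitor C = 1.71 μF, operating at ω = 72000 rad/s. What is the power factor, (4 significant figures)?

0.8979

X_L = ωL = 4.406 Ω
X_C = 1/(ωC) = 8.122 Ω
Branch 1 (R+jX_L): Z₁ = 6.500 + j4.406 Ω, |Z₁| = 7.853 Ω
Branch 2 (−jX_C): Z₂ = −j8.122 Ω
Parallel: Z = Z₁Z₂/(Z₁+Z₂), |Z| = 8.519 Ω, ∠Z = -26.11°
cos φ = cos(-26.11°) = 0.8979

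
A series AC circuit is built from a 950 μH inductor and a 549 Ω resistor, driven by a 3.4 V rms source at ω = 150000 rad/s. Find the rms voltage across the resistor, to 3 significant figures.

X_L = ωL = 142 Ω
Z = 549 + j142 Ω
|Z| = √(549² + 142²) = 567 Ω
I = V/|Z| = 5.99 mA
V_R = I·|Z_R| = 0.00599 × 549 = 3.29 V

3.29 V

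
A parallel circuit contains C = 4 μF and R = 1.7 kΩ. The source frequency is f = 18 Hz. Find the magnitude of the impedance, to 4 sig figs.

1348 Ω

ω = 2πf = 113.1 rad/s
X_C = 1/(ωC) = 2210 Ω
Parallel: admittances add. Y = 1/R + jωC
Y = (0.0005882 + j0.0004524) S
|Y| = 0.0007421 S → |Z| = 1/|Y| = 1348 Ω, ∠Z = −∠Y = -37.56°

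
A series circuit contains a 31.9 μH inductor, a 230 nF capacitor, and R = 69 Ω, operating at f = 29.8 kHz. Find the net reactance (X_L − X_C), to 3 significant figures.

ω = 2πf = 187200 rad/s
X_L = ωL = 5.97 Ω
X_C = 1/(ωC) = 23.2 Ω
X = 5.97 − 23.2 = -17.2 Ω

-17.2 Ω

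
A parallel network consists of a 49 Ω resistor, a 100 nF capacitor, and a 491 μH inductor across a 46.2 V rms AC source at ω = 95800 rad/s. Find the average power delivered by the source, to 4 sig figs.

X_L = ωL = 47.04 Ω
X_C = 1/(ωC) = 104.4 Ω
Parallel: admittances add. Y = 1/R + 1/(jωL) + jωC
Y = (0.02041 − j0.01168) S
|Y| = 0.02351 S → |Z| = 1/|Y| = 42.53 Ω, ∠Z = −∠Y = 29.78°
I = V/|Z| = 1.086 A
P = VI cos φ = 46.2 × 1.086 × cos(29.78°) = 43.56 W

43.56 W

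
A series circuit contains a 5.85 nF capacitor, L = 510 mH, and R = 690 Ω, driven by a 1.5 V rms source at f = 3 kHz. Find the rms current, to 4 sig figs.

1.706 mA

ω = 2πf = 18850 rad/s
X_L = ωL = 9613 Ω
X_C = 1/(ωC) = 9069 Ω
Net reactance X = X_L − X_C = 544.6 Ω
Z = 690.0 + j544.6 Ω
|Z| = √(690.0² + 544.6²) = 879.0 Ω
I = V/|Z| = 1.5/879.0 = 1.706 mA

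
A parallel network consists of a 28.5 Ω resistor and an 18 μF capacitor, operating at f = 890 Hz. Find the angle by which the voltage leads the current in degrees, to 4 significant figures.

-70.78°

ω = 2πf = 5592 rad/s
X_C = 1/(ωC) = 9.935 Ω
Parallel: admittances add. Y = 1/R + jωC
Y = (0.03509 + j0.1007) S
|Y| = 0.1066 S → |Z| = 1/|Y| = 9.381 Ω, ∠Z = −∠Y = -70.78°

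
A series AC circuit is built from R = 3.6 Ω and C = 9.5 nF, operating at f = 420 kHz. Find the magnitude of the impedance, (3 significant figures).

ω = 2πf = 2.639e+06 rad/s
X_C = 1/(ωC) = 39.9 Ω
Z = 3.60 − j39.9 Ω
|Z| = √(3.60² + 39.9²) = 40.1 Ω

40.1 Ω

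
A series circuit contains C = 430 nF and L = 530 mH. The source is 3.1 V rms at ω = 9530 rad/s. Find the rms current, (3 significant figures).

645 μA

X_L = ωL = 5050 Ω
X_C = 1/(ωC) = 244 Ω
Net reactance X = X_L − X_C = 4810 Ω
Z = j4810 Ω
|Z| = √(0² + 4810²) = 4810 Ω
I = V/|Z| = 3.1/4810 = 645 μA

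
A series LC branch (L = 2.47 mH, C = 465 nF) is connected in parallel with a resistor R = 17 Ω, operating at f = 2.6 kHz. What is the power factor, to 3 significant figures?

0.983

ω = 2πf = 16340 rad/s
X_L = ωL = 40.4 Ω
X_C = 1/(ωC) = 132 Ω
Branch 1: Z₁ = R = 17.0 Ω
Branch 2 (series LC): Z₂ = j(X_L − X_C) = −j91.3 Ω
Parallel: Z = Z₁Z₂/(Z₁+Z₂), |Z| = 16.7 Ω, ∠Z = -10.5°
cos φ = cos(-10.5°) = 0.983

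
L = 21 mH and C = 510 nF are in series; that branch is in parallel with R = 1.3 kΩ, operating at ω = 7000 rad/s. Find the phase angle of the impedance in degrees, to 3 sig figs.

-84.2°

X_L = ωL = 147 Ω
X_C = 1/(ωC) = 280 Ω
Branch 1: Z₁ = R = 1300 Ω
Branch 2 (series LC): Z₂ = j(X_L − X_C) = −j133 Ω
Parallel: Z = Z₁Z₂/(Z₁+Z₂), |Z| = 132 Ω, ∠Z = -84.2°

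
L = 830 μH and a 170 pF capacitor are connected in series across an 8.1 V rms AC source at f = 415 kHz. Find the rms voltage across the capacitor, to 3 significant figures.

199 V

ω = 2πf = 2.608e+06 rad/s
X_L = ωL = 2160 Ω
X_C = 1/(ωC) = 2260 Ω
Net reactance X = X_L − X_C = -91.7 Ω
Z = − j91.7 Ω
|Z| = √(0² + 91.7²) = 91.7 Ω
I = V/|Z| = 88.4 mA
V_C = I·|Z_C| = 0.0884 × 2260 = 199 V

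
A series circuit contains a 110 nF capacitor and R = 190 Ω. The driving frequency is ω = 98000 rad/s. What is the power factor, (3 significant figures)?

0.899

X_C = 1/(ωC) = 92.8 Ω
Z = 190 − j92.8 Ω
|Z| = √(190² + 92.8²) = 211 Ω
∠Z = arctan(-92.8/190) = -26.0°
cos φ = cos(-26.0°) = 0.899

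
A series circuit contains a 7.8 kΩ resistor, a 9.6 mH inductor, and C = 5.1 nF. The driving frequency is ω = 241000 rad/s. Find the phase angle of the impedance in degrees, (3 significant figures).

X_L = ωL = 2310 Ω
X_C = 1/(ωC) = 814 Ω
Net reactance X = X_L − X_C = 1500 Ω
Z = 7800 + j1500 Ω
|Z| = √(7800² + 1500²) = 7940 Ω
∠Z = arctan(1500/7800) = 10.9°

10.9°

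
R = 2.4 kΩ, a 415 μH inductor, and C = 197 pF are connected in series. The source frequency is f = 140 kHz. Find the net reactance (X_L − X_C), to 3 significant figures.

-5410 Ω

ω = 2πf = 879600 rad/s
X_L = ωL = 365 Ω
X_C = 1/(ωC) = 5770 Ω
X = 365 − 5770 = -5410 Ω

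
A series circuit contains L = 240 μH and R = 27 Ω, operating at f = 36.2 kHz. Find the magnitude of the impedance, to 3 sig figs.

ω = 2πf = 227500 rad/s
X_L = ωL = 54.6 Ω
Z = 27.0 + j54.6 Ω
|Z| = √(27.0² + 54.6²) = 60.9 Ω

60.9 Ω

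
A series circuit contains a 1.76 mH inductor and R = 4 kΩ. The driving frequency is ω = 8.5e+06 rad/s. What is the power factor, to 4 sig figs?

X_L = ωL = 14960 Ω
Z = 4000 + j14960 Ω
|Z| = √(4000² + 14960²) = 15490 Ω
∠Z = arctan(14960/4000) = 75.03°
cos φ = cos(75.03°) = 0.2583

0.2583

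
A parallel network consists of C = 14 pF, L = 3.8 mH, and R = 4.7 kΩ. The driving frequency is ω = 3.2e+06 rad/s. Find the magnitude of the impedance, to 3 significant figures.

X_L = ωL = 12200 Ω
X_C = 1/(ωC) = 22300 Ω
Parallel: admittances add. Y = 1/R + 1/(jωL) + jωC
Y = (0.000213 − j3.74e-05) S
|Y| = 0.000216 S → |Z| = 1/|Y| = 4630 Ω, ∠Z = −∠Y = 9.98°

4630 Ω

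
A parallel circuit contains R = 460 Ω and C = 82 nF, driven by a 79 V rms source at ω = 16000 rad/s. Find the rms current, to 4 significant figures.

X_C = 1/(ωC) = 762.2 Ω
Parallel: admittances add. Y = 1/R + jωC
Y = (0.002174 + j0.001312) S
|Y| = 0.002539 S → |Z| = 1/|Y| = 393.8 Ω, ∠Z = −∠Y = -31.11°
I = V/|Z| = 79/393.8 = 200.6 mA

200.6 mA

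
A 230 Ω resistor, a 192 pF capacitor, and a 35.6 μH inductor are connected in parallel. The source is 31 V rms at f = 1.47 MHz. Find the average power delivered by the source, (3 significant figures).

ω = 2πf = 9.236e+06 rad/s
X_L = ωL = 329 Ω
X_C = 1/(ωC) = 564 Ω
Parallel: admittances add. Y = 1/R + 1/(jωL) + jωC
Y = (0.00435 − j0.00127) S
|Y| = 0.00453 S → |Z| = 1/|Y| = 221 Ω, ∠Z = −∠Y = 16.3°
I = V/|Z| = 140 mA
P = VI cos φ = 31 × 0.140 × cos(16.3°) = 4.18 W

4.18 W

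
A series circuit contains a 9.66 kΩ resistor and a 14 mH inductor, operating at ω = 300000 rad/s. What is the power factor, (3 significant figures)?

X_L = ωL = 4200 Ω
Z = 9660 + j4200 Ω
|Z| = √(9660² + 4200²) = 10500 Ω
∠Z = arctan(4200/9660) = 23.5°
cos φ = cos(23.5°) = 0.917

0.917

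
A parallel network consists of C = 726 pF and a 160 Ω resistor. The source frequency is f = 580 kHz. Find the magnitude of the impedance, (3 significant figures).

ω = 2πf = 3.644e+06 rad/s
X_C = 1/(ωC) = 378 Ω
Parallel: admittances add. Y = 1/R + jωC
Y = (0.00625 + j0.00265) S
|Y| = 0.00679 S → |Z| = 1/|Y| = 147 Ω, ∠Z = −∠Y = -22.9°

147 Ω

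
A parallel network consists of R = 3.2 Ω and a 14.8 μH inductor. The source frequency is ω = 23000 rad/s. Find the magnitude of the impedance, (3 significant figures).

0.338 Ω

X_L = ωL = 0.340 Ω
Parallel: admittances add. Y = 1/R + 1/(jωL)
Y = (0.312 − j2.94) S
|Y| = 2.95 S → |Z| = 1/|Y| = 0.338 Ω, ∠Z = −∠Y = 83.9°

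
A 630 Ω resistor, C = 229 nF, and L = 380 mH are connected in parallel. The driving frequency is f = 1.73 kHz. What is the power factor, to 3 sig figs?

0.577

ω = 2πf = 10870 rad/s
X_L = ωL = 4130 Ω
X_C = 1/(ωC) = 402 Ω
Parallel: admittances add. Y = 1/R + 1/(jωL) + jωC
Y = (0.00159 + j0.00225) S
|Y| = 0.00275 S → |Z| = 1/|Y| = 363 Ω, ∠Z = −∠Y = -54.8°
cos φ = cos(-54.8°) = 0.577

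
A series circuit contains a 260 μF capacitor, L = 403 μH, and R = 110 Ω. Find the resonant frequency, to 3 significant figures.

492 Hz

ω₀ = 1/√(LC) = 1/√(0.000403 × 0.00026) = 3089 rad/s
f₀ = ω₀/(2π) = 492 Hz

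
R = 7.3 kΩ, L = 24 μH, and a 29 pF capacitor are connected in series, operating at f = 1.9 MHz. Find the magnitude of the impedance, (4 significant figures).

ω = 2πf = 1.194e+07 rad/s
X_L = ωL = 286.5 Ω
X_C = 1/(ωC) = 2888 Ω
Net reactance X = X_L − X_C = -2602 Ω
Z = 7300 − j2602 Ω
|Z| = √(7300² + 2602²) = 7750 Ω

7750 Ω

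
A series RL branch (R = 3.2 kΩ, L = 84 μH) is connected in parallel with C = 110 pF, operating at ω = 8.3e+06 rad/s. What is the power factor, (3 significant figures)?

0.332

X_L = ωL = 697 Ω
X_C = 1/(ωC) = 1100 Ω
Branch 1 (R+jX_L): Z₁ = 3200 + j697 Ω, |Z₁| = 3280 Ω
Branch 2 (−jX_C): Z₂ = −j1100 Ω
Parallel: Z = Z₁Z₂/(Z₁+Z₂), |Z| = 1110 Ω, ∠Z = -70.6°
cos φ = cos(-70.6°) = 0.332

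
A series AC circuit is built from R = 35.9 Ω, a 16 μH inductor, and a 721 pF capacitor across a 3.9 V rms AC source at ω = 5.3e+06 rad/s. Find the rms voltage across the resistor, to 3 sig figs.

X_L = ωL = 84.8 Ω
X_C = 1/(ωC) = 262 Ω
Net reactance X = X_L − X_C = -177 Ω
Z = 35.9 − j177 Ω
|Z| = √(35.9² + 177²) = 180 Ω
I = V/|Z| = 21.6 mA
V_R = I·|Z_R| = 0.0216 × 35.9 = 0.776 V

0.776 V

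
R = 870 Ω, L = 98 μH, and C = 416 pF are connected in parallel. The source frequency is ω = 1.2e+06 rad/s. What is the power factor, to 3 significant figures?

X_L = ωL = 118 Ω
X_C = 1/(ωC) = 2000 Ω
Parallel: admittances add. Y = 1/R + 1/(jωL) + jωC
Y = (0.00115 − j0.00800) S
|Y| = 0.00809 S → |Z| = 1/|Y| = 124 Ω, ∠Z = −∠Y = 81.8°
cos φ = cos(81.8°) = 0.142

0.142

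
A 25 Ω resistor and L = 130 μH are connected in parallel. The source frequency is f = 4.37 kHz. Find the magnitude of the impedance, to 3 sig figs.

ω = 2πf = 27460 rad/s
X_L = ωL = 3.57 Ω
Parallel: admittances add. Y = 1/R + 1/(jωL)
Y = (0.0400 − j0.280) S
|Y| = 0.283 S → |Z| = 1/|Y| = 3.53 Ω, ∠Z = −∠Y = 81.9°

3.53 Ω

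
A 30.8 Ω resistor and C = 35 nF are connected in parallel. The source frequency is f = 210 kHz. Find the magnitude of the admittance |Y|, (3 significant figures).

56.5 mS

ω = 2πf = 1.319e+06 rad/s
X_C = 1/(ωC) = 21.7 Ω
Parallel: admittances add. Y = 1/R + jωC
Y = (0.0325 + j0.0462) S
|Y| = 0.0565 S → |Z| = 1/|Y| = 17.7 Ω, ∠Z = −∠Y = -54.9°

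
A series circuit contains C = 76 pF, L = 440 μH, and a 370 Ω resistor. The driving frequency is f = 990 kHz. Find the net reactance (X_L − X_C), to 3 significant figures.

ω = 2πf = 6.22e+06 rad/s
X_L = ωL = 2740 Ω
X_C = 1/(ωC) = 2120 Ω
X = 2740 − 2120 = 622 Ω

622 Ω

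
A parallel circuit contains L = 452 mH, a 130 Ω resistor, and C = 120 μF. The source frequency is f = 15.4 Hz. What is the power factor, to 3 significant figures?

ω = 2πf = 96.76 rad/s
X_L = ωL = 43.7 Ω
X_C = 1/(ωC) = 86.1 Ω
Parallel: admittances add. Y = 1/R + 1/(jωL) + jωC
Y = (0.00769 − j0.0113) S
|Y| = 0.0136 S → |Z| = 1/|Y| = 73.4 Ω, ∠Z = −∠Y = 55.6°
cos φ = cos(55.6°) = 0.564

0.564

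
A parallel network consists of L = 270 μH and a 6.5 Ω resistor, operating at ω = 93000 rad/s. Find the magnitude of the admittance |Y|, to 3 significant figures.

159 mS

X_L = ωL = 25.1 Ω
Parallel: admittances add. Y = 1/R + 1/(jωL)
Y = (0.154 − j0.0398) S
|Y| = 0.159 S → |Z| = 1/|Y| = 6.29 Ω, ∠Z = −∠Y = 14.5°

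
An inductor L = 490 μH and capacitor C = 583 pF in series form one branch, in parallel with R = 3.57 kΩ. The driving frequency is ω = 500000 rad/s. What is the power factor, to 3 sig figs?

X_L = ωL = 245 Ω
X_C = 1/(ωC) = 3430 Ω
Branch 1: Z₁ = R = 3570 Ω
Branch 2 (series LC): Z₂ = j(X_L − X_C) = −j3190 Ω
Parallel: Z = Z₁Z₂/(Z₁+Z₂), |Z| = 2380 Ω, ∠Z = -48.3°
cos φ = cos(-48.3°) = 0.666

0.666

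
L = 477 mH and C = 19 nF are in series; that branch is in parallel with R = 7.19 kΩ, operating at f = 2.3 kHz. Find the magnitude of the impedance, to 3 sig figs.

2960 Ω

ω = 2πf = 14450 rad/s
X_L = ωL = 6890 Ω
X_C = 1/(ωC) = 3640 Ω
Branch 1: Z₁ = R = 7190 Ω
Branch 2 (series LC): Z₂ = j(X_L − X_C) = j3250 Ω
Parallel: Z = Z₁Z₂/(Z₁+Z₂), |Z| = 2960 Ω, ∠Z = 65.7°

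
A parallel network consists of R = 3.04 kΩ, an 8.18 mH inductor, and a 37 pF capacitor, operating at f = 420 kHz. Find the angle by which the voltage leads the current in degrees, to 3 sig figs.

-8.87°

ω = 2πf = 2.639e+06 rad/s
X_L = ωL = 21600 Ω
X_C = 1/(ωC) = 10200 Ω
Parallel: admittances add. Y = 1/R + 1/(jωL) + jωC
Y = (0.000329 + j5.13e-05) S
|Y| = 0.000333 S → |Z| = 1/|Y| = 3000 Ω, ∠Z = −∠Y = -8.87°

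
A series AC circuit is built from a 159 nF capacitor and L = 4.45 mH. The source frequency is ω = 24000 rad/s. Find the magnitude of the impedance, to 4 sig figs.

X_L = ωL = 106.8 Ω
X_C = 1/(ωC) = 262.1 Ω
Net reactance X = X_L − X_C = -155.3 Ω
Z = − j155.3 Ω
|Z| = √(0² + 155.3²) = 155.3 Ω

155.3 Ω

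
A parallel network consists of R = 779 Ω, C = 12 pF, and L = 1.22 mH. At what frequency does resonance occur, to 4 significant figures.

1.315 MHz

ω₀ = 1/√(LC) = 1/√(0.00122 × 1.2e-11) = 8.265e+06 rad/s
f₀ = ω₀/(2π) = 1.315 MHz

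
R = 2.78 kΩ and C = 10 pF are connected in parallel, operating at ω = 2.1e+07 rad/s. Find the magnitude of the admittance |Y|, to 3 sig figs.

417 μS

X_C = 1/(ωC) = 4760 Ω
Parallel: admittances add. Y = 1/R + jωC
Y = (0.000360 + j0.000210) S
|Y| = 0.000417 S → |Z| = 1/|Y| = 2400 Ω, ∠Z = −∠Y = -30.3°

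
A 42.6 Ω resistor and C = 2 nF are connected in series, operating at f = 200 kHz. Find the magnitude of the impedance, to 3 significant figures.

ω = 2πf = 1.257e+06 rad/s
X_C = 1/(ωC) = 398 Ω
Z = 42.6 − j398 Ω
|Z| = √(42.6² + 398²) = 400 Ω

400 Ω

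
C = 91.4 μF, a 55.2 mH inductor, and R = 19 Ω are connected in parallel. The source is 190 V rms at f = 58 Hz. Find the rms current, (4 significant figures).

10.47 A

ω = 2πf = 364.4 rad/s
X_L = ωL = 20.12 Ω
X_C = 1/(ωC) = 30.02 Ω
Parallel: admittances add. Y = 1/R + 1/(jωL) + jωC
Y = (0.05263 − j0.01640) S
|Y| = 0.05513 S → |Z| = 1/|Y| = 18.14 Ω, ∠Z = −∠Y = 17.31°
I = V/|Z| = 190/18.14 = 10.47 A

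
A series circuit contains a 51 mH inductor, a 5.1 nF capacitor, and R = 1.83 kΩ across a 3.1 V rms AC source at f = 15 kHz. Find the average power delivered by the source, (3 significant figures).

ω = 2πf = 94250 rad/s
X_L = ωL = 4810 Ω
X_C = 1/(ωC) = 2080 Ω
Net reactance X = X_L − X_C = 2730 Ω
Z = 1830 + j2730 Ω
|Z| = √(1830² + 2730²) = 3280 Ω
∠Z = arctan(2730/1830) = 56.1°
I = V/|Z| = 944 μA
P = VI cos φ = 3.1 × 0.000944 × cos(56.1°) = 1.63 mW

1.63 mW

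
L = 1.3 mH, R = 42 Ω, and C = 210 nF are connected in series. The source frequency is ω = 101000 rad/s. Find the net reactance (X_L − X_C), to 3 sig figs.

84.2 Ω

X_L = ωL = 131 Ω
X_C = 1/(ωC) = 47.1 Ω
X = 131 − 47.1 = 84.2 Ω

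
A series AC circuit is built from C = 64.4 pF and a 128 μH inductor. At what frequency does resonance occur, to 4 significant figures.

1.753 MHz

ω₀ = 1/√(LC) = 1/√(0.000128 × 6.44e-11) = 1.101e+07 rad/s
f₀ = ω₀/(2π) = 1.753 MHz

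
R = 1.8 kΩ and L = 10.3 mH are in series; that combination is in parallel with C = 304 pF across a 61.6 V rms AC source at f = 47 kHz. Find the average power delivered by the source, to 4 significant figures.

ω = 2πf = 295300 rad/s
X_L = ωL = 3042 Ω
X_C = 1/(ωC) = 11140 Ω
Branch 1 (R+jX_L): Z₁ = 1800 + j3042 Ω, |Z₁| = 3534 Ω
Branch 2 (−jX_C): Z₂ = −j11140 Ω
Parallel: Z = Z₁Z₂/(Z₁+Z₂), |Z| = 4746 Ω, ∠Z = 46.85°
I = V/|Z| = 12.98 mA
P = VI cos φ = 61.6 × 0.01298 × cos(46.85°) = 546.8 mW

546.8 mW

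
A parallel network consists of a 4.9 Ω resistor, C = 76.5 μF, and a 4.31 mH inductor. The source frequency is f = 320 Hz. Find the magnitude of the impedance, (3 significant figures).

ω = 2πf = 2011 rad/s
X_L = ωL = 8.67 Ω
X_C = 1/(ωC) = 6.50 Ω
Parallel: admittances add. Y = 1/R + 1/(jωL) + jωC
Y = (0.204 + j0.0384) S
|Y| = 0.208 S → |Z| = 1/|Y| = 4.82 Ω, ∠Z = −∠Y = -10.7°

4.82 Ω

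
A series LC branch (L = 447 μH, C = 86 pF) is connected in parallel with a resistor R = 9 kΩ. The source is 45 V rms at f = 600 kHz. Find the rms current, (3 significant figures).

ω = 2πf = 3.77e+06 rad/s
X_L = ωL = 1690 Ω
X_C = 1/(ωC) = 3080 Ω
Branch 1: Z₁ = R = 9000 Ω
Branch 2 (series LC): Z₂ = j(X_L − X_C) = −j1400 Ω
Parallel: Z = Z₁Z₂/(Z₁+Z₂), |Z| = 1380 Ω, ∠Z = -81.2°
I = V/|Z| = 45/1380 = 32.5 mA

32.5 mA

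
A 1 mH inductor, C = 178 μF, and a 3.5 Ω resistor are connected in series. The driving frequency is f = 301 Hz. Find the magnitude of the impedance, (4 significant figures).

ω = 2πf = 1891 rad/s
X_L = ωL = 1.891 Ω
X_C = 1/(ωC) = 2.971 Ω
Net reactance X = X_L − X_C = -1.079 Ω
Z = 3.500 − j1.079 Ω
|Z| = √(3.500² + 1.079²) = 3.663 Ω

3.663 Ω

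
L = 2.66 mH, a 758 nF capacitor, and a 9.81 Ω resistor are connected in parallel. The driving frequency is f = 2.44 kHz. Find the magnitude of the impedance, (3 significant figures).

9.73 Ω

ω = 2πf = 15330 rad/s
X_L = ωL = 40.8 Ω
X_C = 1/(ωC) = 86.1 Ω
Parallel: admittances add. Y = 1/R + 1/(jωL) + jωC
Y = (0.102 − j0.0129) S
|Y| = 0.103 S → |Z| = 1/|Y| = 9.73 Ω, ∠Z = −∠Y = 7.21°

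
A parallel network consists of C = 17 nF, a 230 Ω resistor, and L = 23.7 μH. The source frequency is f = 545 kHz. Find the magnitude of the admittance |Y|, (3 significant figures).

46.1 mS

ω = 2πf = 3.424e+06 rad/s
X_L = ωL = 81.2 Ω
X_C = 1/(ωC) = 17.2 Ω
Parallel: admittances add. Y = 1/R + 1/(jωL) + jωC
Y = (0.00435 + j0.0459) S
|Y| = 0.0461 S → |Z| = 1/|Y| = 21.7 Ω, ∠Z = −∠Y = -84.6°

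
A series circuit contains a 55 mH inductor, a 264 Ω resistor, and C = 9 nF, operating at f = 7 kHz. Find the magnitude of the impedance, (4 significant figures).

ω = 2πf = 43980 rad/s
X_L = ωL = 2419 Ω
X_C = 1/(ωC) = 2526 Ω
Net reactance X = X_L − X_C = -107.2 Ω
Z = 264.0 − j107.2 Ω
|Z| = √(264.0² + 107.2²) = 285.0 Ω

285.0 Ω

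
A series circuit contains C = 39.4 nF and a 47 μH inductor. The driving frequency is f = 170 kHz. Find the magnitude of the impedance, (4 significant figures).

ω = 2πf = 1.068e+06 rad/s
X_L = ωL = 50.20 Ω
X_C = 1/(ωC) = 23.76 Ω
Net reactance X = X_L − X_C = 26.44 Ω
Z = j26.44 Ω
|Z| = √(0² + 26.44²) = 26.44 Ω

26.44 Ω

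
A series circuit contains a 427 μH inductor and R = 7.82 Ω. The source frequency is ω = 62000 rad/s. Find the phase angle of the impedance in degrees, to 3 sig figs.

X_L = ωL = 26.5 Ω
Z = 7.82 + j26.5 Ω
|Z| = √(7.82² + 26.5²) = 27.6 Ω
∠Z = arctan(26.5/7.82) = 73.5°

73.5°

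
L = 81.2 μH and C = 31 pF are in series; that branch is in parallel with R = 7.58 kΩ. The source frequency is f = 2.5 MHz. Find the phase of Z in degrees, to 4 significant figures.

ω = 2πf = 1.571e+07 rad/s
X_L = ωL = 1275 Ω
X_C = 1/(ωC) = 2054 Ω
Branch 1: Z₁ = R = 7580 Ω
Branch 2 (series LC): Z₂ = j(X_L − X_C) = −j778.1 Ω
Parallel: Z = Z₁Z₂/(Z₁+Z₂), |Z| = 774.1 Ω, ∠Z = -84.14°

-84.14°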